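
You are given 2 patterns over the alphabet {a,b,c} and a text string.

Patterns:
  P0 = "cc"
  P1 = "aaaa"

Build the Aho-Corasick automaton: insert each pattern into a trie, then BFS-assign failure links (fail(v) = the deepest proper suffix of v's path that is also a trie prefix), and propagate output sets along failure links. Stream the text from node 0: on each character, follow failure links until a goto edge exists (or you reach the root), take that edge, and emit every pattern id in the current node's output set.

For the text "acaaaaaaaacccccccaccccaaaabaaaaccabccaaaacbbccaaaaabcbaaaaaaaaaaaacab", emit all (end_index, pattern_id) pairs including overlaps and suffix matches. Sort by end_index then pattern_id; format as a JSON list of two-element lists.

Build:
Trie (insert patterns):
  n0 'ε': a→3 c→1
  n1 'c': c→2
  n2 'cc': ·  ←P0
  n3 'a': a→4
  n4 'aa': a→5
  n5 'aaa': a→6
  n6 'aaaa': ·  ←P1

BFS fail/out derivation:
  n1('c'): parent n0 fail=0; on 'c' 0 → fail=0;  out ∅∪∅=∅
  n3('a'): parent n0 fail=0; on 'a' 0 → fail=0;  out ∅∪∅=∅
  n2('cc'): parent n1 fail=0; on 'c' 0 → fail=1;  out {0}∪∅={0}
  n4('aa'): parent n3 fail=0; on 'a' 0 → fail=3;  out ∅∪∅=∅
  n5('aaa'): parent n4 fail=3; on 'a' 3 → fail=4;  out ∅∪∅=∅
  n6('aaaa'): parent n5 fail=4; on 'a' 4 → fail=5;  out {1}∪∅={1}

Run:
[0] read 'a'  n0⇒n3
[1] read 'c'  n3⇒n1 ·f
[2] read 'a'  n1⇒n3 ·f
[3] read 'a'  n3⇒n4
[4] read 'a'  n4⇒n5
[5] read 'a'  n5⇒n6  → match P1@[2:5]
[6] read 'a'  n6⇒n6 ·f  → match P1@[3:6]
[7] read 'a'  n6⇒n6 ·f  → match P1@[4:7]
[8] read 'a'  n6⇒n6 ·f  → match P1@[5:8]
[9] read 'a'  n6⇒n6 ·f  → match P1@[6:9]
[10] read 'c'  n6⇒n1 ·f
[11] read 'c'  n1⇒n2  → match P0@[10:11]
[12] read 'c'  n2⇒n2 ·f  → match P0@[11:12]
[13] read 'c'  n2⇒n2 ·f  → match P0@[12:13]
[14] read 'c'  n2⇒n2 ·f  → match P0@[13:14]
[15] read 'c'  n2⇒n2 ·f  → match P0@[14:15]
[16] read 'c'  n2⇒n2 ·f  → match P0@[15:16]
[17] read 'a'  n2⇒n3 ·f
[18] read 'c'  n3⇒n1 ·f
[19] read 'c'  n1⇒n2  → match P0@[18:19]
[20] read 'c'  n2⇒n2 ·f  → match P0@[19:20]
[21] read 'c'  n2⇒n2 ·f  → match P0@[20:21]
[22] read 'a'  n2⇒n3 ·f
[23] read 'a'  n3⇒n4
[24] read 'a'  n4⇒n5
[25] read 'a'  n5⇒n6  → match P1@[22:25]
[26] read 'b'  n6⇒n0 ·f
[27] read 'a'  n0⇒n3
[28] read 'a'  n3⇒n4
[29] read 'a'  n4⇒n5
[30] read 'a'  n5⇒n6  → match P1@[27:30]
[31] read 'c'  n6⇒n1 ·f
[32] read 'c'  n1⇒n2  → match P0@[31:32]
[33] read 'a'  n2⇒n3 ·f
[34] read 'b'  n3⇒n0 ·f
[35] read 'c'  n0⇒n1
[36] read 'c'  n1⇒n2  → match P0@[35:36]
[37] read 'a'  n2⇒n3 ·f
[38] read 'a'  n3⇒n4
[39] read 'a'  n4⇒n5
[40] read 'a'  n5⇒n6  → match P1@[37:40]
[41] read 'c'  n6⇒n1 ·f
[42] read 'b'  n1⇒n0 ·f
[43] read 'b'  n0⇒n0
[44] read 'c'  n0⇒n1
[45] read 'c'  n1⇒n2  → match P0@[44:45]
[46] read 'a'  n2⇒n3 ·f
[47] read 'a'  n3⇒n4
[48] read 'a'  n4⇒n5
[49] read 'a'  n5⇒n6  → match P1@[46:49]
[50] read 'a'  n6⇒n6 ·f  → match P1@[47:50]
[51] read 'b'  n6⇒n0 ·f
[52] read 'c'  n0⇒n1
[53] read 'b'  n1⇒n0 ·f
[54] read 'a'  n0⇒n3
[55] read 'a'  n3⇒n4
[56] read 'a'  n4⇒n5
[57] read 'a'  n5⇒n6  → match P1@[54:57]
[58] read 'a'  n6⇒n6 ·f  → match P1@[55:58]
[59] read 'a'  n6⇒n6 ·f  → match P1@[56:59]
[60] read 'a'  n6⇒n6 ·f  → match P1@[57:60]
[61] read 'a'  n6⇒n6 ·f  → match P1@[58:61]
[62] read 'a'  n6⇒n6 ·f  → match P1@[59:62]
[63] read 'a'  n6⇒n6 ·f  → match P1@[60:63]
[64] read 'a'  n6⇒n6 ·f  → match P1@[61:64]
[65] read 'a'  n6⇒n6 ·f  → match P1@[62:65]
[66] read 'c'  n6⇒n1 ·f
[67] read 'a'  n1⇒n3 ·f
[68] read 'b'  n3⇒n0 ·f

Matches: [[5,1],[6,1],[7,1],[8,1],[9,1],[11,0],[12,0],[13,0],[14,0],[15,0],[16,0],[19,0],[20,0],[21,0],[25,1],[30,1],[32,0],[36,0],[40,1],[45,0],[49,1],[50,1],[57,1],[58,1],[59,1],[60,1],[61,1],[62,1],[63,1],[64,1],[65,1]]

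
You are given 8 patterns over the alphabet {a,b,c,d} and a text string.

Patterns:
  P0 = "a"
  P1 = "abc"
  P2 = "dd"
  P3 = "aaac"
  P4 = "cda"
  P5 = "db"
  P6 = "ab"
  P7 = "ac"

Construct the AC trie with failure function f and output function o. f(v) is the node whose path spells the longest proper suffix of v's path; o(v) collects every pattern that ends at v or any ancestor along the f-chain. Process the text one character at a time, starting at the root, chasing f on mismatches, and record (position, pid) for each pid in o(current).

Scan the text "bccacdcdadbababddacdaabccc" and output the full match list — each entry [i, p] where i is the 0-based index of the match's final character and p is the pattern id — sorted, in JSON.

Construct AC machine:
Trie (insert patterns):
  0='ε' goto a→1 c→9 d→4
  1='a' goto a→6 b→2 c→13  ←P0
  2='ab' goto c→3  ←P6
  3='abc' goto ·  ←P1
  4='d' goto b→12 d→5
  5='dd' goto ·  ←P2
  6='aa' goto a→7
  7='aaa' goto c→8
  8='aaac' goto ·  ←P3
  9='c' goto d→10
  10='cd' goto a→11
  11='cda' goto ·  ←P4
  12='db' goto ·  ←P5
  13='ac' goto ·  ←P7

BFS fail/out derivation:
  n1('a'): parent n0 fail=0; on 'a' 0 → fail=0;  out {0}∪∅={0}
  n4('d'): parent n0 fail=0; on 'd' 0 → fail=0;  out ∅∪∅=∅
  n9('c'): parent n0 fail=0; on 'c' 0 → fail=0;  out ∅∪∅=∅
  n2('ab'): parent n1 fail=0; on 'b' 0 → fail=0;  out {6}∪∅={6}
  n5('dd'): parent n4 fail=0; on 'd' 0 → fail=4;  out {2}∪∅={2}
  n6('aa'): parent n1 fail=0; on 'a' 0 → fail=1;  out ∅∪{0}={0}
  n10('cd'): parent n9 fail=0; on 'd' 0 → fail=4;  out ∅∪∅=∅
  n12('db'): parent n4 fail=0; on 'b' 0 → fail=0;  out {5}∪∅={5}
  n13('ac'): parent n1 fail=0; on 'c' 0 → fail=9;  out {7}∪∅={7}
  n3('abc'): parent n2 fail=0; on 'c' 0 → fail=9;  out {1}∪∅={1}
  n7('aaa'): parent n6 fail=1; on 'a' 1 → fail=6;  out ∅∪{0}={0}
  n11('cda'): parent n10 fail=4; on 'a' 4→0 → fail=1;  out {4}∪{0}={0,4}
  n8('aaac'): parent n7 fail=6; on 'c' 6→1 → fail=13;  out {3}∪{7}={3,7}

Run:
pos 0 'b': at 0
pos 1 'c': at 9
pos 2 'c': at 9 (fail-walked)
pos 3 'a': at 1 (fail-walked)  → match P0@[3:3]
pos 4 'c': at 13  → match P7@[3:4]
pos 5 'd': at 10 (fail-walked)
pos 6 'c': at 9 (fail-walked)
pos 7 'd': at 10
pos 8 'a': at 11  → match P0@[8:8],P4@[6:8]
pos 9 'd': at 4 (fail-walked)
pos 10 'b': at 12  → match P5@[9:10]
pos 11 'a': at 1 (fail-walked)  → match P0@[11:11]
pos 12 'b': at 2  → match P6@[11:12]
pos 13 'a': at 1 (fail-walked)  → match P0@[13:13]
pos 14 'b': at 2  → match P6@[13:14]
pos 15 'd': at 4 (fail-walked)
pos 16 'd': at 5  → match P2@[15:16]
pos 17 'a': at 1 (fail-walked)  → match P0@[17:17]
pos 18 'c': at 13  → match P7@[17:18]
pos 19 'd': at 10 (fail-walked)
pos 20 'a': at 11  → match P0@[20:20],P4@[18:20]
pos 21 'a': at 6 (fail-walked)  → match P0@[21:21]
pos 22 'b': at 2 (fail-walked)  → match P6@[21:22]
pos 23 'c': at 3  → match P1@[21:23]
pos 24 'c': at 9 (fail-walked)
pos 25 'c': at 9 (fail-walked)

All matches (sorted): [[3,0],[4,7],[8,0],[8,4],[10,5],[11,0],[12,6],[13,0],[14,6],[16,2],[17,0],[18,7],[20,0],[20,4],[21,0],[22,6],[23,1]]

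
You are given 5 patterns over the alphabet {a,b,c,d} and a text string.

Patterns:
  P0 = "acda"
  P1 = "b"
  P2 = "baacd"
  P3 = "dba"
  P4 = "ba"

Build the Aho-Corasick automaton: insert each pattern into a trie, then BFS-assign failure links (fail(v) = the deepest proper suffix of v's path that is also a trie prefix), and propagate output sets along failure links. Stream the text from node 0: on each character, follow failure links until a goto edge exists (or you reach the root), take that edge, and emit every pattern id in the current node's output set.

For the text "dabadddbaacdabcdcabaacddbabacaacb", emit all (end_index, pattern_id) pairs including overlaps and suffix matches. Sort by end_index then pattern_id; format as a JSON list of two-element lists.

Build automaton:
Trie nodes:
  n0 'ε': a→1 b→5 d→10
  n1 'a': c→2
  n2 'ac': d→3
  n3 'acd': a→4
  n4 'acda': ·  ←P0
  n5 'b': a→6  ←P1
  n6 'ba': a→7  ←P4
  n7 'baa': c→8
  n8 'baac': d→9
  n9 'baacd': ·  ←P2
  n10 'd': b→11
  n11 'db': a→12
  n12 'dba': ·  ←P3

Failure links (BFS by depth):
  n1('a'): parent n0 fail=0; on 'a' 0 → fail=0;  out ∅∪∅=∅
  n5('b'): parent n0 fail=0; on 'b' 0 → fail=0;  out {1}∪∅={1}
  n10('d'): parent n0 fail=0; on 'd' 0 → fail=0;  out ∅∪∅=∅
  n2('ac'): parent n1 fail=0; on 'c' 0 → fail=0;  out ∅∪∅=∅
  n6('ba'): parent n5 fail=0; on 'a' 0 → fail=1;  out {4}∪∅={4}
  n11('db'): parent n10 fail=0; on 'b' 0 → fail=5;  out ∅∪{1}={1}
  n3('acd'): parent n2 fail=0; on 'd' 0 → fail=10;  out ∅∪∅=∅
  n7('baa'): parent n6 fail=1; on 'a' 1→0 → fail=1;  out ∅∪∅=∅
  n12('dba'): parent n11 fail=5; on 'a' 5 → fail=6;  out {3}∪{4}={3,4}
  n4('acda'): parent n3 fail=10; on 'a' 10→0 → fail=1;  out {0}∪∅={0}
  n8('baac'): parent n7 fail=1; on 'c' 1 → fail=2;  out ∅∪∅=∅
  n9('baacd'): parent n8 fail=2; on 'd' 2 → fail=3;  out {2}∪∅={2}

Run:
pos 0 'd': at 10
pos 1 'a': at 1 ·f
pos 2 'b': at 5 ·f  → match P1@[2:2]
pos 3 'a': at 6  → match P4@[2:3]
pos 4 'd': at 10 ·f
pos 5 'd': at 10 ·f
pos 6 'd': at 10 ·f
pos 7 'b': at 11  → match P1@[7:7]
pos 8 'a': at 12  → match P3@[6:8],P4@[7:8]
pos 9 'a': at 7 ·f
pos 10 'c': at 8
pos 11 'd': at 9  → match P2@[7:11]
pos 12 'a': at 4 ·f  → match P0@[9:12]
pos 13 'b': at 5 ·f  → match P1@[13:13]
pos 14 'c': at 0 ·f
pos 15 'd': at 10
pos 16 'c': at 0 ·f
pos 17 'a': at 1
pos 18 'b': at 5 ·f  → match P1@[18:18]
pos 19 'a': at 6  → match P4@[18:19]
pos 20 'a': at 7
pos 21 'c': at 8
pos 22 'd': at 9  → match P2@[18:22]
pos 23 'd': at 10 ·f
pos 24 'b': at 11  → match P1@[24:24]
pos 25 'a': at 12  → match P3@[23:25],P4@[24:25]
pos 26 'b': at 5 ·f  → match P1@[26:26]
pos 27 'a': at 6  → match P4@[26:27]
pos 28 'c': at 2 ·f
pos 29 'a': at 1 ·f
pos 30 'a': at 1 ·f
pos 31 'c': at 2
pos 32 'b': at 5 ·f  → match P1@[32:32]

Result: [[2,1],[3,4],[7,1],[8,3],[8,4],[11,2],[12,0],[13,1],[18,1],[19,4],[22,2],[24,1],[25,3],[25,4],[26,1],[27,4],[32,1]]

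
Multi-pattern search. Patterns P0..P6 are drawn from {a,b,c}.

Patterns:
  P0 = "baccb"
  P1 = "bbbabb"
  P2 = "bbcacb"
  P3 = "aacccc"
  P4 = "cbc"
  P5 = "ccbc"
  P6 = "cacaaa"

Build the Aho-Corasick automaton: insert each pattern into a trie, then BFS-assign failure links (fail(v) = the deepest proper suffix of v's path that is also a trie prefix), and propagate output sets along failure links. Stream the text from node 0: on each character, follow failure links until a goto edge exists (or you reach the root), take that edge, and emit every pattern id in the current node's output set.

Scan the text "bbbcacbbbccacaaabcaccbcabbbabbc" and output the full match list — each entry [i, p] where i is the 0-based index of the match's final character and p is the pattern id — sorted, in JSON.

Construct AC machine:
Trie nodes:
  0='ε' goto a→15 b→1 c→21
  1='b' goto a→2 b→6
  2='ba' goto c→3
  3='bac' goto c→4
  4='bacc' goto b→5
  5='baccb' goto ·  ←P0
  6='bb' goto b→7 c→11
  7='bbb' goto a→8
  8='bbba' goto b→9
  9='bbbab' goto b→10
  10='bbbabb' goto ·  ←P1
  11='bbc' goto a→12
  12='bbca' goto c→13
  13='bbcac' goto b→14
  14='bbcacb' goto ·  ←P2
  15='a' goto a→16
  16='aa' goto c→17
  17='aac' goto c→18
  18='aacc' goto c→19
  19='aaccc' goto c→20
  20='aacccc' goto ·  ←P3
  21='c' goto a→27 b→22 c→24
  22='cb' goto c→23
  23='cbc' goto ·  ←P4
  24='cc' goto b→25
  25='ccb' goto c→26
  26='ccbc' goto ·  ←P5
  27='ca' goto c→28
  28='cac' goto a→29
  29='caca' goto a→30
  30='cacaa' goto a→31
  31='cacaaa' goto ·  ←P6

BFS fail/out derivation:
  fail(1) 'b': from fail(0)=0 chase 'b': 0 ⇒ 0;  out=∅∪out(0)=∅
  fail(15) 'a': from fail(0)=0 chase 'a': 0 ⇒ 0;  out=∅∪out(0)=∅
  fail(21) 'c': from fail(0)=0 chase 'c': 0 ⇒ 0;  out=∅∪out(0)=∅
  fail(2) 'ba': from fail(1)=0 chase 'a': 0 ⇒ 15;  out=∅∪out(15)=∅
  fail(6) 'bb': from fail(1)=0 chase 'b': 0 ⇒ 1;  out=∅∪out(1)=∅
  fail(16) 'aa': from fail(15)=0 chase 'a': 0 ⇒ 15;  out=∅∪out(15)=∅
  fail(22) 'cb': from fail(21)=0 chase 'b': 0 ⇒ 1;  out=∅∪out(1)=∅
  fail(24) 'cc': from fail(21)=0 chase 'c': 0 ⇒ 21;  out=∅∪out(21)=∅
  fail(27) 'ca': from fail(21)=0 chase 'a': 0 ⇒ 15;  out=∅∪out(15)=∅
  fail(3) 'bac': from fail(2)=15 chase 'c': 15→0 ⇒ 21;  out=∅∪out(21)=∅
  fail(7) 'bbb': from fail(6)=1 chase 'b': 1 ⇒ 6;  out=∅∪out(6)=∅
  fail(11) 'bbc': from fail(6)=1 chase 'c': 1→0 ⇒ 21;  out=∅∪out(21)=∅
  fail(17) 'aac': from fail(16)=15 chase 'c': 15→0 ⇒ 21;  out=∅∪out(21)=∅
  fail(23) 'cbc': from fail(22)=1 chase 'c': 1→0 ⇒ 21;  out={4}∪out(21)={4}
  fail(25) 'ccb': from fail(24)=21 chase 'b': 21 ⇒ 22;  out=∅∪out(22)=∅
  fail(28) 'cac': from fail(27)=15 chase 'c': 15→0 ⇒ 21;  out=∅∪out(21)=∅
  fail(4) 'bacc': from fail(3)=21 chase 'c': 21 ⇒ 24;  out=∅∪out(24)=∅
  fail(8) 'bbba': from fail(7)=6 chase 'a': 6→1 ⇒ 2;  out=∅∪out(2)=∅
  fail(12) 'bbca': from fail(11)=21 chase 'a': 21 ⇒ 27;  out=∅∪out(27)=∅
  fail(18) 'aacc': from fail(17)=21 chase 'c': 21 ⇒ 24;  out=∅∪out(24)=∅
  fail(26) 'ccbc': from fail(25)=22 chase 'c': 22 ⇒ 23;  out={5}∪out(23)={4,5}
  fail(29) 'caca': from fail(28)=21 chase 'a': 21 ⇒ 27;  out=∅∪out(27)=∅
  fail(5) 'baccb': from fail(4)=24 chase 'b': 24 ⇒ 25;  out={0}∪out(25)={0}
  fail(9) 'bbbab': from fail(8)=2 chase 'b': 2→15→0 ⇒ 1;  out=∅∪out(1)=∅
  fail(13) 'bbcac': from fail(12)=27 chase 'c': 27 ⇒ 28;  out=∅∪out(28)=∅
  fail(19) 'aaccc': from fail(18)=24 chase 'c': 24→21 ⇒ 24;  out=∅∪out(24)=∅
  fail(30) 'cacaa': from fail(29)=27 chase 'a': 27→15 ⇒ 16;  out=∅∪out(16)=∅
  fail(10) 'bbbabb': from fail(9)=1 chase 'b': 1 ⇒ 6;  out={1}∪out(6)={1}
  fail(14) 'bbcacb': from fail(13)=28 chase 'b': 28→21 ⇒ 22;  out={2}∪out(22)={2}
  fail(20) 'aacccc': from fail(19)=24 chase 'c': 24→21 ⇒ 24;  out={3}∪out(24)={3}
  fail(31) 'cacaaa': from fail(30)=16 chase 'a': 16→15 ⇒ 16;  out={6}∪out(16)={6}

Text stream:
i=0 'b': node 0→1
i=1 'b': node 1→6
i=2 'b': node 6→7
i=3 'c': node 7→11 (via fail)
i=4 'a': node 11→12
i=5 'c': node 12→13
i=6 'b': node 13→14  ** P2@[1:6]
i=7 'b': node 14→6 (via fail)
i=8 'b': node 6→7
i=9 'c': node 7→11 (via fail)
i=10 'c': node 11→24 (via fail)
i=11 'a': node 24→27 (via fail)
i=12 'c': node 27→28
i=13 'a': node 28→29
i=14 'a': node 29→30
i=15 'a': node 30→31  ** P6@[10:15]
i=16 'b': node 31→1 (via fail)
i=17 'c': node 1→21 (via fail)
i=18 'a': node 21→27
i=19 'c': node 27→28
i=20 'c': node 28→24 (via fail)
i=21 'b': node 24→25
i=22 'c': node 25→26  ** P4@[20:22],P5@[19:22]
i=23 'a': node 26→27 (via fail)
i=24 'b': node 27→1 (via fail)
i=25 'b': node 1→6
i=26 'b': node 6→7
i=27 'a': node 7→8
i=28 'b': node 8→9
i=29 'b': node 9→10  ** P1@[24:29]
i=30 'c': node 10→11 (via fail)

Result: [[6,2],[15,6],[22,4],[22,5],[29,1]]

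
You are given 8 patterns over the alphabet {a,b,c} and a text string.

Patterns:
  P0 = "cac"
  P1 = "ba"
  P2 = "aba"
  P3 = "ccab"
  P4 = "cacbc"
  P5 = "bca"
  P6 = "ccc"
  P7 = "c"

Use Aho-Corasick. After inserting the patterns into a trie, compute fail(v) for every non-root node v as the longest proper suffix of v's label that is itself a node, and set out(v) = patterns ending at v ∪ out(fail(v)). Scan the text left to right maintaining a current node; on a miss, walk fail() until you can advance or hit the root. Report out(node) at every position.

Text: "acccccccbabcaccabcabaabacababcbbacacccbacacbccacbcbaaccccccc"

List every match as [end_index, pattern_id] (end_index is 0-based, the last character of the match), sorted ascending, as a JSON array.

Build automaton:
Trie nodes:
  n0 'ε': a→6 b→4 c→1
  n1 'c': a→2 c→9  [P7 ends]
  n2 'ca': c→3
  n3 'cac': b→12  [P0 ends]
  n4 'b': a→5 c→14
  n5 'ba': ·  [P1 ends]
  n6 'a': b→7
  n7 'ab': a→8
  n8 'aba': ·  [P2 ends]
  n9 'cc': a→10 c→16
  n10 'cca': b→11
  n11 'ccab': ·  [P3 ends]
  n12 'cacb': c→13
  n13 'cacbc': ·  [P4 ends]
  n14 'bc': a→15
  n15 'bca': ·  [P5 ends]
  n16 'ccc': ·  [P6 ends]

Failure links (BFS by depth):
  n1('c'): parent n0 fail=0; on 'c' 0 → fail=0;  out {7}∪∅={7}
  n4('b'): parent n0 fail=0; on 'b' 0 → fail=0;  out ∅∪∅=∅
  n6('a'): parent n0 fail=0; on 'a' 0 → fail=0;  out ∅∪∅=∅
  n2('ca'): parent n1 fail=0; on 'a' 0 → fail=6;  out ∅∪∅=∅
  n5('ba'): parent n4 fail=0; on 'a' 0 → fail=6;  out {1}∪∅={1}
  n7('ab'): parent n6 fail=0; on 'b' 0 → fail=4;  out ∅∪∅=∅
  n9('cc'): parent n1 fail=0; on 'c' 0 → fail=1;  out ∅∪{7}={7}
  n14('bc'): parent n4 fail=0; on 'c' 0 → fail=1;  out ∅∪{7}={7}
  n3('cac'): parent n2 fail=6; on 'c' 6→0 → fail=1;  out {0}∪{7}={0,7}
  n8('aba'): parent n7 fail=4; on 'a' 4 → fail=5;  out {2}∪{1}={1,2}
  n10('cca'): parent n9 fail=1; on 'a' 1 → fail=2;  out ∅∪∅=∅
  n15('bca'): parent n14 fail=1; on 'a' 1 → fail=2;  out {5}∪∅={5}
  n16('ccc'): parent n9 fail=1; on 'c' 1 → fail=9;  out {6}∪{7}={6,7}
  n11('ccab'): parent n10 fail=2; on 'b' 2→6 → fail=7;  out {3}∪∅={3}
  n12('cacb'): parent n3 fail=1; on 'b' 1→0 → fail=4;  out ∅∪∅=∅
  n13('cacbc'): parent n12 fail=4; on 'c' 4 → fail=14;  out {4}∪{7}={4,7}

Run:
i=0 'a': node 0→6
i=1 'c': node 6→1 ·f  emit P7@[1:1]
i=2 'c': node 1→9  emit P7@[2:2]
i=3 'c': node 9→16  emit P6@[1:3],P7@[3:3]
i=4 'c': node 16→16 ·f  emit P6@[2:4],P7@[4:4]
i=5 'c': node 16→16 ·f  emit P6@[3:5],P7@[5:5]
i=6 'c': node 16→16 ·f  emit P6@[4:6],P7@[6:6]
i=7 'c': node 16→16 ·f  emit P6@[5:7],P7@[7:7]
i=8 'b': node 16→4 ·f
i=9 'a': node 4→5  emit P1@[8:9]
i=10 'b': node 5→7 ·f
i=11 'c': node 7→14 ·f  emit P7@[11:11]
i=12 'a': node 14→15  emit P5@[10:12]
i=13 'c': node 15→3 ·f  emit P0@[11:13],P7@[13:13]
i=14 'c': node 3→9 ·f  emit P7@[14:14]
i=15 'a': node 9→10
i=16 'b': node 10→11  emit P3@[13:16]
i=17 'c': node 11→14 ·f  emit P7@[17:17]
i=18 'a': node 14→15  emit P5@[16:18]
i=19 'b': node 15→7 ·f
i=20 'a': node 7→8  emit P1@[19:20],P2@[18:20]
i=21 'a': node 8→6 ·f
i=22 'b': node 6→7
i=23 'a': node 7→8  emit P1@[22:23],P2@[21:23]
i=24 'c': node 8→1 ·f  emit P7@[24:24]
i=25 'a': node 1→2
i=26 'b': node 2→7 ·f
i=27 'a': node 7→8  emit P1@[26:27],P2@[25:27]
i=28 'b': node 8→7 ·f
i=29 'c': node 7→14 ·f  emit P7@[29:29]
i=30 'b': node 14→4 ·f
i=31 'b': node 4→4 ·f
i=32 'a': node 4→5  emit P1@[31:32]
i=33 'c': node 5→1 ·f  emit P7@[33:33]
i=34 'a': node 1→2
i=35 'c': node 2→3  emit P0@[33:35],P7@[35:35]
i=36 'c': node 3→9 ·f  emit P7@[36:36]
i=37 'c': node 9→16  emit P6@[35:37],P7@[37:37]
i=38 'b': node 16→4 ·f
i=39 'a': node 4→5  emit P1@[38:39]
i=40 'c': node 5→1 ·f  emit P7@[40:40]
i=41 'a': node 1→2
i=42 'c': node 2→3  emit P0@[40:42],P7@[42:42]
i=43 'b': node 3→12
i=44 'c': node 12→13  emit P4@[40:44],P7@[44:44]
i=45 'c': node 13→9 ·f  emit P7@[45:45]
i=46 'a': node 9→10
i=47 'c': node 10→3 ·f  emit P0@[45:47],P7@[47:47]
i=48 'b': node 3→12
i=49 'c': node 12→13  emit P4@[45:49],P7@[49:49]
i=50 'b': node 13→4 ·f
i=51 'a': node 4→5  emit P1@[50:51]
i=52 'a': node 5→6 ·f
i=53 'c': node 6→1 ·f  emit P7@[53:53]
i=54 'c': node 1→9  emit P7@[54:54]
i=55 'c': node 9→16  emit P6@[53:55],P7@[55:55]
i=56 'c': node 16→16 ·f  emit P6@[54:56],P7@[56:56]
i=57 'c': node 16→16 ·f  emit P6@[55:57],P7@[57:57]
i=58 'c': node 16→16 ·f  emit P6@[56:58],P7@[58:58]
i=59 'c': node 16→16 ·f  emit P6@[57:59],P7@[59:59]

All matches (sorted): [[1,7],[2,7],[3,6],[3,7],[4,6],[4,7],[5,6],[5,7],[6,6],[6,7],[7,6],[7,7],[9,1],[11,7],[12,5],[13,0],[13,7],[14,7],[16,3],[17,7],[18,5],[20,1],[20,2],[23,1],[23,2],[24,7],[27,1],[27,2],[29,7],[32,1],[33,7],[35,0],[35,7],[36,7],[37,6],[37,7],[39,1],[40,7],[42,0],[42,7],[44,4],[44,7],[45,7],[47,0],[47,7],[49,4],[49,7],[51,1],[53,7],[54,7],[55,6],[55,7],[56,6],[56,7],[57,6],[57,7],[58,6],[58,7],[59,6],[59,7]]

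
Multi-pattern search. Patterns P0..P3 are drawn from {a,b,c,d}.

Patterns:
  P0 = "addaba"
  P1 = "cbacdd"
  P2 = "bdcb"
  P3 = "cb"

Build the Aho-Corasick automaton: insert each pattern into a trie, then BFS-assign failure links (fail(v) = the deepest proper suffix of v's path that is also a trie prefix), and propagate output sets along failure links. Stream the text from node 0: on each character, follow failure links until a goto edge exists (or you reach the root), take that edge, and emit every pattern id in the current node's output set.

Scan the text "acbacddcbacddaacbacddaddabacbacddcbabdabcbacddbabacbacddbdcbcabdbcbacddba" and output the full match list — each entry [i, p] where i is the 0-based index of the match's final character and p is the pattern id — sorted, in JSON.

Build:
Trie nodes:
  n0 'ε': a→1 b→13 c→7
  n1 'a': d→2
  n2 'ad': d→3
  n3 'add': a→4
  n4 'adda': b→5
  n5 'addab': a→6
  n6 'addaba': ·  ←P0
  n7 'c': b→8
  n8 'cb': a→9  ←P3
  n9 'cba': c→10
  n10 'cbac': d→11
  n11 'cbacd': d→12
  n12 'cbacdd': ·  ←P1
  n13 'b': d→14
  n14 'bd': c→15
  n15 'bdc': b→16
  n16 'bdcb': ·  ←P2

BFS fail/out derivation:
  n1('a'): parent n0 fail=0; on 'a' 0 → fail=0;  out ∅∪∅=∅
  n7('c'): parent n0 fail=0; on 'c' 0 → fail=0;  out ∅∪∅=∅
  n13('b'): parent n0 fail=0; on 'b' 0 → fail=0;  out ∅∪∅=∅
  n2('ad'): parent n1 fail=0; on 'd' 0 → fail=0;  out ∅∪∅=∅
  n8('cb'): parent n7 fail=0; on 'b' 0 → fail=13;  out {3}∪∅={3}
  n14('bd'): parent n13 fail=0; on 'd' 0 → fail=0;  out ∅∪∅=∅
  n3('add'): parent n2 fail=0; on 'd' 0 → fail=0;  out ∅∪∅=∅
  n9('cba'): parent n8 fail=13; on 'a' 13→0 → fail=1;  out ∅∪∅=∅
  n15('bdc'): parent n14 fail=0; on 'c' 0 → fail=7;  out ∅∪∅=∅
  n4('adda'): parent n3 fail=0; on 'a' 0 → fail=1;  out ∅∪∅=∅
  n10('cbac'): parent n9 fail=1; on 'c' 1→0 → fail=7;  out ∅∪∅=∅
  n16('bdcb'): parent n15 fail=7; on 'b' 7 → fail=8;  out {2}∪{3}={2,3}
  n5('addab'): parent n4 fail=1; on 'b' 1→0 → fail=13;  out ∅∪∅=∅
  n11('cbacd'): parent n10 fail=7; on 'd' 7→0 → fail=0;  out ∅∪∅=∅
  n6('addaba'): parent n5 fail=13; on 'a' 13→0 → fail=1;  out {0}∪∅={0}
  n12('cbacdd'): parent n11 fail=0; on 'd' 0 → fail=0;  out {1}∪∅={1}

Scan:
[0] read 'a'  n0⇒n1
[1] read 'c'  n1⇒n7 (via fail)
[2] read 'b'  n7⇒n8  emit P3@[1:2]
[3] read 'a'  n8⇒n9
[4] read 'c'  n9⇒n10
[5] read 'd'  n10⇒n11
[6] read 'd'  n11⇒n12  emit P1@[1:6]
[7] read 'c'  n12⇒n7 (via fail)
[8] read 'b'  n7⇒n8  emit P3@[7:8]
[9] read 'a'  n8⇒n9
[10] read 'c'  n9⇒n10
[11] read 'd'  n10⇒n11
[12] read 'd'  n11⇒n12  emit P1@[7:12]
[13] read 'a'  n12⇒n1 (via fail)
[14] read 'a'  n1⇒n1 (via fail)
[15] read 'c'  n1⇒n7 (via fail)
[16] read 'b'  n7⇒n8  emit P3@[15:16]
[17] read 'a'  n8⇒n9
[18] read 'c'  n9⇒n10
[19] read 'd'  n10⇒n11
[20] read 'd'  n11⇒n12  emit P1@[15:20]
[21] read 'a'  n12⇒n1 (via fail)
[22] read 'd'  n1⇒n2
[23] read 'd'  n2⇒n3
[24] read 'a'  n3⇒n4
[25] read 'b'  n4⇒n5
[26] read 'a'  n5⇒n6  emit P0@[21:26]
[27] read 'c'  n6⇒n7 (via fail)
[28] read 'b'  n7⇒n8  emit P3@[27:28]
[29] read 'a'  n8⇒n9
[30] read 'c'  n9⇒n10
[31] read 'd'  n10⇒n11
[32] read 'd'  n11⇒n12  emit P1@[27:32]
[33] read 'c'  n12⇒n7 (via fail)
[34] read 'b'  n7⇒n8  emit P3@[33:34]
[35] read 'a'  n8⇒n9
[36] read 'b'  n9⇒n13 (via fail)
[37] read 'd'  n13⇒n14
[38] read 'a'  n14⇒n1 (via fail)
[39] read 'b'  n1⇒n13 (via fail)
[40] read 'c'  n13⇒n7 (via fail)
[41] read 'b'  n7⇒n8  emit P3@[40:41]
[42] read 'a'  n8⇒n9
[43] read 'c'  n9⇒n10
[44] read 'd'  n10⇒n11
[45] read 'd'  n11⇒n12  emit P1@[40:45]
[46] read 'b'  n12⇒n13 (via fail)
[47] read 'a'  n13⇒n1 (via fail)
[48] read 'b'  n1⇒n13 (via fail)
[49] read 'a'  n13⇒n1 (via fail)
[50] read 'c'  n1⇒n7 (via fail)
[51] read 'b'  n7⇒n8  emit P3@[50:51]
[52] read 'a'  n8⇒n9
[53] read 'c'  n9⇒n10
[54] read 'd'  n10⇒n11
[55] read 'd'  n11⇒n12  emit P1@[50:55]
[56] read 'b'  n12⇒n13 (via fail)
[57] read 'd'  n13⇒n14
[58] read 'c'  n14⇒n15
[59] read 'b'  n15⇒n16  emit P2@[56:59],P3@[58:59]
[60] read 'c'  n16⇒n7 (via fail)
[61] read 'a'  n7⇒n1 (via fail)
[62] read 'b'  n1⇒n13 (via fail)
[63] read 'd'  n13⇒n14
[64] read 'b'  n14⇒n13 (via fail)
[65] read 'c'  n13⇒n7 (via fail)
[66] read 'b'  n7⇒n8  emit P3@[65:66]
[67] read 'a'  n8⇒n9
[68] read 'c'  n9⇒n10
[69] read 'd'  n10⇒n11
[70] read 'd'  n11⇒n12  emit P1@[65:70]
[71] read 'b'  n12⇒n13 (via fail)
[72] read 'a'  n13⇒n1 (via fail)

Result: [[2,3],[6,1],[8,3],[12,1],[16,3],[20,1],[26,0],[28,3],[32,1],[34,3],[41,3],[45,1],[51,3],[55,1],[59,2],[59,3],[66,3],[70,1]]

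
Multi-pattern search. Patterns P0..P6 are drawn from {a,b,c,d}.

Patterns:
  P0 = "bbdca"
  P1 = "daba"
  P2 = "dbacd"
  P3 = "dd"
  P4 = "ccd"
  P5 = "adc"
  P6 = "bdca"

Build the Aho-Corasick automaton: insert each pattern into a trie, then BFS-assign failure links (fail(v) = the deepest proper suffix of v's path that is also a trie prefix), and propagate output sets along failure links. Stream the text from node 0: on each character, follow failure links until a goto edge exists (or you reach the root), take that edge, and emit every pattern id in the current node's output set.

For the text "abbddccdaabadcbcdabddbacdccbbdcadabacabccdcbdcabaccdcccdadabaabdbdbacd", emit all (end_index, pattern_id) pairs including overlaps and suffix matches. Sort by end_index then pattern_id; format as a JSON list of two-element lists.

Construct AC machine:
Trie (insert patterns):
  n0 'ε': a→18 b→1 c→15 d→6
  n1 'b': b→2 d→21
  n2 'bb': d→3
  n3 'bbd': c→4
  n4 'bbdc': a→5
  n5 'bbdca': ·  ←P0
  n6 'd': a→7 b→10 d→14
  n7 'da': b→8
  n8 'dab': a→9
  n9 'daba': ·  ←P1
  n10 'db': a→11
  n11 'dba': c→12
  n12 'dbac': d→13
  n13 'dbacd': ·  ←P2
  n14 'dd': ·  ←P3
  n15 'c': c→16
  n16 'cc': d→17
  n17 'ccd': ·  ←P4
  n18 'a': d→19
  n19 'ad': c→20
  n20 'adc': ·  ←P5
  n21 'bd': c→22
  n22 'bdc': a→23
  n23 'bdca': ·  ←P6

BFS fail/out derivation:
  n1('b'): parent n0 fail=0; on 'b' 0 → fail=0;  out ∅∪∅=∅
  n6('d'): parent n0 fail=0; on 'd' 0 → fail=0;  out ∅∪∅=∅
  n15('c'): parent n0 fail=0; on 'c' 0 → fail=0;  out ∅∪∅=∅
  n18('a'): parent n0 fail=0; on 'a' 0 → fail=0;  out ∅∪∅=∅
  n2('bb'): parent n1 fail=0; on 'b' 0 → fail=1;  out ∅∪∅=∅
  n7('da'): parent n6 fail=0; on 'a' 0 → fail=18;  out ∅∪∅=∅
  n10('db'): parent n6 fail=0; on 'b' 0 → fail=1;  out ∅∪∅=∅
  n14('dd'): parent n6 fail=0; on 'd' 0 → fail=6;  out {3}∪∅={3}
  n16('cc'): parent n15 fail=0; on 'c' 0 → fail=15;  out ∅∪∅=∅
  n19('ad'): parent n18 fail=0; on 'd' 0 → fail=6;  out ∅∪∅=∅
  n21('bd'): parent n1 fail=0; on 'd' 0 → fail=6;  out ∅∪∅=∅
  n3('bbd'): parent n2 fail=1; on 'd' 1 → fail=21;  out ∅∪∅=∅
  n8('dab'): parent n7 fail=18; on 'b' 18→0 → fail=1;  out ∅∪∅=∅
  n11('dba'): parent n10 fail=1; on 'a' 1→0 → fail=18;  out ∅∪∅=∅
  n17('ccd'): parent n16 fail=15; on 'd' 15→0 → fail=6;  out {4}∪∅={4}
  n20('adc'): parent n19 fail=6; on 'c' 6→0 → fail=15;  out {5}∪∅={5}
  n22('bdc'): parent n21 fail=6; on 'c' 6→0 → fail=15;  out ∅∪∅=∅
  n4('bbdc'): parent n3 fail=21; on 'c' 21 → fail=22;  out ∅∪∅=∅
  n9('daba'): parent n8 fail=1; on 'a' 1→0 → fail=18;  out {1}∪∅={1}
  n12('dbac'): parent n11 fail=18; on 'c' 18→0 → fail=15;  out ∅∪∅=∅
  n23('bdca'): parent n22 fail=15; on 'a' 15→0 → fail=18;  out {6}∪∅={6}
  n5('bbdca'): parent n4 fail=22; on 'a' 22 → fail=23;  out {0}∪{6}={0,6}
  n13('dbacd'): parent n12 fail=15; on 'd' 15→0 → fail=6;  out {2}∪∅={2}

Run:
i=0 'a': node 0→18
i=1 'b': node 18→1 (fail-walked)
i=2 'b': node 1→2
i=3 'd': node 2→3
i=4 'd': node 3→14 (fail-walked)  emit P3@[3:4]
i=5 'c': node 14→15 (fail-walked)
i=6 'c': node 15→16
i=7 'd': node 16→17  emit P4@[5:7]
i=8 'a': node 17→7 (fail-walked)
i=9 'a': node 7→18 (fail-walked)
i=10 'b': node 18→1 (fail-walked)
i=11 'a': node 1→18 (fail-walked)
i=12 'd': node 18→19
i=13 'c': node 19→20  emit P5@[11:13]
i=14 'b': node 20→1 (fail-walked)
i=15 'c': node 1→15 (fail-walked)
i=16 'd': node 15→6 (fail-walked)
i=17 'a': node 6→7
i=18 'b': node 7→8
i=19 'd': node 8→21 (fail-walked)
i=20 'd': node 21→14 (fail-walked)  emit P3@[19:20]
i=21 'b': node 14→10 (fail-walked)
i=22 'a': node 10→11
i=23 'c': node 11→12
i=24 'd': node 12→13  emit P2@[20:24]
i=25 'c': node 13→15 (fail-walked)
i=26 'c': node 15→16
i=27 'b': node 16→1 (fail-walked)
i=28 'b': node 1→2
i=29 'd': node 2→3
i=30 'c': node 3→4
i=31 'a': node 4→5  emit P0@[27:31],P6@[28:31]
i=32 'd': node 5→19 (fail-walked)
i=33 'a': node 19→7 (fail-walked)
i=34 'b': node 7→8
i=35 'a': node 8→9  emit P1@[32:35]
i=36 'c': node 9→15 (fail-walked)
i=37 'a': node 15→18 (fail-walked)
i=38 'b': node 18→1 (fail-walked)
i=39 'c': node 1→15 (fail-walked)
i=40 'c': node 15→16
i=41 'd': node 16→17  emit P4@[39:41]
i=42 'c': node 17→15 (fail-walked)
i=43 'b': node 15→1 (fail-walked)
i=44 'd': node 1→21
i=45 'c': node 21→22
i=46 'a': node 22→23  emit P6@[43:46]
i=47 'b': node 23→1 (fail-walked)
i=48 'a': node 1→18 (fail-walked)
i=49 'c': node 18→15 (fail-walked)
i=50 'c': node 15→16
i=51 'd': node 16→17  emit P4@[49:51]
i=52 'c': node 17→15 (fail-walked)
i=53 'c': node 15→16
i=54 'c': node 16→16 (fail-walked)
i=55 'd': node 16→17  emit P4@[53:55]
i=56 'a': node 17→7 (fail-walked)
i=57 'd': node 7→19 (fail-walked)
i=58 'a': node 19→7 (fail-walked)
i=59 'b': node 7→8
i=60 'a': node 8→9  emit P1@[57:60]
i=61 'a': node 9→18 (fail-walked)
i=62 'b': node 18→1 (fail-walked)
i=63 'd': node 1→21
i=64 'b': node 21→10 (fail-walked)
i=65 'd': node 10→21 (fail-walked)
i=66 'b': node 21→10 (fail-walked)
i=67 'a': node 10→11
i=68 'c': node 11→12
i=69 'd': node 12→13  emit P2@[65:69]

Result: [[4,3],[7,4],[13,5],[20,3],[24,2],[31,0],[31,6],[35,1],[41,4],[46,6],[51,4],[55,4],[60,1],[69,2]]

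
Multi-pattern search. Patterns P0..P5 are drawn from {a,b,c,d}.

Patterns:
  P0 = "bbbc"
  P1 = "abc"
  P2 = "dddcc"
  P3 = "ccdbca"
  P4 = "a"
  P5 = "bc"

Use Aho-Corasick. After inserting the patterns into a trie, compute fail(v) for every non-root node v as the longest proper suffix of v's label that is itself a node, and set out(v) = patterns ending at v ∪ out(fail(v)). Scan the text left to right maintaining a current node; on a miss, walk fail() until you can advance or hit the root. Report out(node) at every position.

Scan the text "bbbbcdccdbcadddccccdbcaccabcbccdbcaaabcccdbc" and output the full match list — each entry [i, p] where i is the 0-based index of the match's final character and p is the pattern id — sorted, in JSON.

Build:
Trie (insert patterns):
  n0 'ε': a→5 b→1 c→13 d→8
  n1 'b': b→2 c→19
  n2 'bb': b→3
  n3 'bbb': c→4
  n4 'bbbc': ·  ←P0
  n5 'a': b→6  ←P4
  n6 'ab': c→7
  n7 'abc': ·  ←P1
  n8 'd': d→9
  n9 'dd': d→10
  n10 'ddd': c→11
  n11 'dddc': c→12
  n12 'dddcc': ·  ←P2
  n13 'c': c→14
  n14 'cc': d→15
  n15 'ccd': b→16
  n16 'ccdb': c→17
  n17 'ccdbc': a→18
  n18 'ccdbca': ·  ←P3
  n19 'bc': ·  ←P5

Failure links (BFS by depth):
  n1('b'): parent n0 fail=0; on 'b' 0 → fail=0;  out ∅∪∅=∅
  n5('a'): parent n0 fail=0; on 'a' 0 → fail=0;  out {4}∪∅={4}
  n8('d'): parent n0 fail=0; on 'd' 0 → fail=0;  out ∅∪∅=∅
  n13('c'): parent n0 fail=0; on 'c' 0 → fail=0;  out ∅∪∅=∅
  n2('bb'): parent n1 fail=0; on 'b' 0 → fail=1;  out ∅∪∅=∅
  n6('ab'): parent n5 fail=0; on 'b' 0 → fail=1;  out ∅∪∅=∅
  n9('dd'): parent n8 fail=0; on 'd' 0 → fail=8;  out ∅∪∅=∅
  n14('cc'): parent n13 fail=0; on 'c' 0 → fail=13;  out ∅∪∅=∅
  n19('bc'): parent n1 fail=0; on 'c' 0 → fail=13;  out {5}∪∅={5}
  n3('bbb'): parent n2 fail=1; on 'b' 1 → fail=2;  out ∅∪∅=∅
  n7('abc'): parent n6 fail=1; on 'c' 1 → fail=19;  out {1}∪{5}={1,5}
  n10('ddd'): parent n9 fail=8; on 'd' 8 → fail=9;  out ∅∪∅=∅
  n15('ccd'): parent n14 fail=13; on 'd' 13→0 → fail=8;  out ∅∪∅=∅
  n4('bbbc'): parent n3 fail=2; on 'c' 2→1 → fail=19;  out {0}∪{5}={0,5}
  n11('dddc'): parent n10 fail=9; on 'c' 9→8→0 → fail=13;  out ∅∪∅=∅
  n16('ccdb'): parent n15 fail=8; on 'b' 8→0 → fail=1;  out ∅∪∅=∅
  n12('dddcc'): parent n11 fail=13; on 'c' 13 → fail=14;  out {2}∪∅={2}
  n17('ccdbc'): parent n16 fail=1; on 'c' 1 → fail=19;  out ∅∪{5}={5}
  n18('ccdbca'): parent n17 fail=19; on 'a' 19→13→0 → fail=5;  out {3}∪{4}={3,4}

Scan:
[0] read 'b'  n0⇒n1
[1] read 'b'  n1⇒n2
[2] read 'b'  n2⇒n3
[3] read 'b'  n3⇒n3 ·f
[4] read 'c'  n3⇒n4  emit P0@[1:4],P5@[3:4]
[5] read 'd'  n4⇒n8 ·f
[6] read 'c'  n8⇒n13 ·f
[7] read 'c'  n13⇒n14
[8] read 'd'  n14⇒n15
[9] read 'b'  n15⇒n16
[10] read 'c'  n16⇒n17  emit P5@[9:10]
[11] read 'a'  n17⇒n18  emit P3@[6:11],P4@[11:11]
[12] read 'd'  n18⇒n8 ·f
[13] read 'd'  n8⇒n9
[14] read 'd'  n9⇒n10
[15] read 'c'  n10⇒n11
[16] read 'c'  n11⇒n12  emit P2@[12:16]
[17] read 'c'  n12⇒n14 ·f
[18] read 'c'  n14⇒n14 ·f
[19] read 'd'  n14⇒n15
[20] read 'b'  n15⇒n16
[21] read 'c'  n16⇒n17  emit P5@[20:21]
[22] read 'a'  n17⇒n18  emit P3@[17:22],P4@[22:22]
[23] read 'c'  n18⇒n13 ·f
[24] read 'c'  n13⇒n14
[25] read 'a'  n14⇒n5 ·f  emit P4@[25:25]
[26] read 'b'  n5⇒n6
[27] read 'c'  n6⇒n7  emit P1@[25:27],P5@[26:27]
[28] read 'b'  n7⇒n1 ·f
[29] read 'c'  n1⇒n19  emit P5@[28:29]
[30] read 'c'  n19⇒n14 ·f
[31] read 'd'  n14⇒n15
[32] read 'b'  n15⇒n16
[33] read 'c'  n16⇒n17  emit P5@[32:33]
[34] read 'a'  n17⇒n18  emit P3@[29:34],P4@[34:34]
[35] read 'a'  n18⇒n5 ·f  emit P4@[35:35]
[36] read 'a'  n5⇒n5 ·f  emit P4@[36:36]
[37] read 'b'  n5⇒n6
[38] read 'c'  n6⇒n7  emit P1@[36:38],P5@[37:38]
[39] read 'c'  n7⇒n14 ·f
[40] read 'c'  n14⇒n14 ·f
[41] read 'd'  n14⇒n15
[42] read 'b'  n15⇒n16
[43] read 'c'  n16⇒n17  emit P5@[42:43]

All matches (sorted): [[4,0],[4,5],[10,5],[11,3],[11,4],[16,2],[21,5],[22,3],[22,4],[25,4],[27,1],[27,5],[29,5],[33,5],[34,3],[34,4],[35,4],[36,4],[38,1],[38,5],[43,5]]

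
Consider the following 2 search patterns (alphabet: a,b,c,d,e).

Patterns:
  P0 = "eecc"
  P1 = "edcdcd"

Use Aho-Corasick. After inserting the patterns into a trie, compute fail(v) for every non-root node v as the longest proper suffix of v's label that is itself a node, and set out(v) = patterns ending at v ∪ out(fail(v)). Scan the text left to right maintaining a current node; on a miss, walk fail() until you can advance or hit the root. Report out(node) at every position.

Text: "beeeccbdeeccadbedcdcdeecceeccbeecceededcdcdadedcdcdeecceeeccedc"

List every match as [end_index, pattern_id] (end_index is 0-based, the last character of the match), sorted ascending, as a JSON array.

Construct AC machine:
Trie nodes:
  n0 'ε': e→1
  n1 'e': d→5 e→2
  n2 'ee': c→3
  n3 'eec': c→4
  n4 'eecc': ·  ←P0
  n5 'ed': c→6
  n6 'edc': d→7
  n7 'edcd': c→8
  n8 'edcdc': d→9
  n9 'edcdcd': ·  ←P1

Failure links (BFS by depth):
  n1('e'): parent n0 fail=0; on 'e' 0 → fail=0;  out ∅∪∅=∅
  n2('ee'): parent n1 fail=0; on 'e' 0 → fail=1;  out ∅∪∅=∅
  n5('ed'): parent n1 fail=0; on 'd' 0 → fail=0;  out ∅∪∅=∅
  n3('eec'): parent n2 fail=1; on 'c' 1→0 → fail=0;  out ∅∪∅=∅
  n6('edc'): parent n5 fail=0; on 'c' 0 → fail=0;  out ∅∪∅=∅
  n4('eecc'): parent n3 fail=0; on 'c' 0 → fail=0;  out {0}∪∅={0}
  n7('edcd'): parent n6 fail=0; on 'd' 0 → fail=0;  out ∅∪∅=∅
  n8('edcdc'): parent n7 fail=0; on 'c' 0 → fail=0;  out ∅∪∅=∅
  n9('edcdcd'): parent n8 fail=0; on 'd' 0 → fail=0;  out {1}∪∅={1}

Scan:
[0] read 'b'  n0⇒n0
[1] read 'e'  n0⇒n1
[2] read 'e'  n1⇒n2
[3] read 'e'  n2⇒n2 ·f
[4] read 'c'  n2⇒n3
[5] read 'c'  n3⇒n4  → match P0@[2:5]
[6] read 'b'  n4⇒n0 ·f
[7] read 'd'  n0⇒n0
[8] read 'e'  n0⇒n1
[9] read 'e'  n1⇒n2
[10] read 'c'  n2⇒n3
[11] read 'c'  n3⇒n4  → match P0@[8:11]
[12] read 'a'  n4⇒n0 ·f
[13] read 'd'  n0⇒n0
[14] read 'b'  n0⇒n0
[15] read 'e'  n0⇒n1
[16] read 'd'  n1⇒n5
[17] read 'c'  n5⇒n6
[18] read 'd'  n6⇒n7
[19] read 'c'  n7⇒n8
[20] read 'd'  n8⇒n9  → match P1@[15:20]
[21] read 'e'  n9⇒n1 ·f
[22] read 'e'  n1⇒n2
[23] read 'c'  n2⇒n3
[24] read 'c'  n3⇒n4  → match P0@[21:24]
[25] read 'e'  n4⇒n1 ·f
[26] read 'e'  n1⇒n2
[27] read 'c'  n2⇒n3
[28] read 'c'  n3⇒n4  → match P0@[25:28]
[29] read 'b'  n4⇒n0 ·f
[30] read 'e'  n0⇒n1
[31] read 'e'  n1⇒n2
[32] read 'c'  n2⇒n3
[33] read 'c'  n3⇒n4  → match P0@[30:33]
[34] read 'e'  n4⇒n1 ·f
[35] read 'e'  n1⇒n2
[36] read 'd'  n2⇒n5 ·f
[37] read 'e'  n5⇒n1 ·f
[38] read 'd'  n1⇒n5
[39] read 'c'  n5⇒n6
[40] read 'd'  n6⇒n7
[41] read 'c'  n7⇒n8
[42] read 'd'  n8⇒n9  → match P1@[37:42]
[43] read 'a'  n9⇒n0 ·f
[44] read 'd'  n0⇒n0
[45] read 'e'  n0⇒n1
[46] read 'd'  n1⇒n5
[47] read 'c'  n5⇒n6
[48] read 'd'  n6⇒n7
[49] read 'c'  n7⇒n8
[50] read 'd'  n8⇒n9  → match P1@[45:50]
[51] read 'e'  n9⇒n1 ·f
[52] read 'e'  n1⇒n2
[53] read 'c'  n2⇒n3
[54] read 'c'  n3⇒n4  → match P0@[51:54]
[55] read 'e'  n4⇒n1 ·f
[56] read 'e'  n1⇒n2
[57] read 'e'  n2⇒n2 ·f
[58] read 'c'  n2⇒n3
[59] read 'c'  n3⇒n4  → match P0@[56:59]
[60] read 'e'  n4⇒n1 ·f
[61] read 'd'  n1⇒n5
[62] read 'c'  n5⇒n6

All matches (sorted): [[5,0],[11,0],[20,1],[24,0],[28,0],[33,0],[42,1],[50,1],[54,0],[59,0]]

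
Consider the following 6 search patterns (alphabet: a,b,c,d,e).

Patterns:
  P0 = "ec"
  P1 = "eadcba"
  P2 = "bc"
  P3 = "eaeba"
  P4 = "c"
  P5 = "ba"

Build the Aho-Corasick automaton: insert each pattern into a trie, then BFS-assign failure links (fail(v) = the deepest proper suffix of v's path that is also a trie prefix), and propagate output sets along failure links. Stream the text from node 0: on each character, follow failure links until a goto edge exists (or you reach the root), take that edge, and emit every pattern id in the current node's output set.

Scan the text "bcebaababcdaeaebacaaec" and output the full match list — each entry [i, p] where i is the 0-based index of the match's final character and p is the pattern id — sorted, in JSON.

Build:
Trie (insert patterns):
  n0 'ε': b→8 c→13 e→1
  n1 'e': a→3 c→2
  n2 'ec': ·  [P0 ends]
  n3 'ea': d→4 e→10
  n4 'ead': c→5
  n5 'eadc': b→6
  n6 'eadcb': a→7
  n7 'eadcba': ·  [P1 ends]
  n8 'b': a→14 c→9
  n9 'bc': ·  [P2 ends]
  n10 'eae': b→11
  n11 'eaeb': a→12
  n12 'eaeba': ·  [P3 ends]
  n13 'c': ·  [P4 ends]
  n14 'ba': ·  [P5 ends]

Failure links (BFS by depth):
  n1('e'): parent n0 fail=0; on 'e' 0 → fail=0;  out ∅∪∅=∅
  n8('b'): parent n0 fail=0; on 'b' 0 → fail=0;  out ∅∪∅=∅
  n13('c'): parent n0 fail=0; on 'c' 0 → fail=0;  out {4}∪∅={4}
  n2('ec'): parent n1 fail=0; on 'c' 0 → fail=13;  out {0}∪{4}={0,4}
  n3('ea'): parent n1 fail=0; on 'a' 0 → fail=0;  out ∅∪∅=∅
  n9('bc'): parent n8 fail=0; on 'c' 0 → fail=13;  out {2}∪{4}={2,4}
  n14('ba'): parent n8 fail=0; on 'a' 0 → fail=0;  out {5}∪∅={5}
  n4('ead'): parent n3 fail=0; on 'd' 0 → fail=0;  out ∅∪∅=∅
  n10('eae'): parent n3 fail=0; on 'e' 0 → fail=1;  out ∅∪∅=∅
  n5('eadc'): parent n4 fail=0; on 'c' 0 → fail=13;  out ∅∪{4}={4}
  n11('eaeb'): parent n10 fail=1; on 'b' 1→0 → fail=8;  out ∅∪∅=∅
  n6('eadcb'): parent n5 fail=13; on 'b' 13→0 → fail=8;  out ∅∪∅=∅
  n12('eaeba'): parent n11 fail=8; on 'a' 8 → fail=14;  out {3}∪{5}={3,5}
  n7('eadcba'): parent n6 fail=8; on 'a' 8 → fail=14;  out {1}∪{5}={1,5}

Scan:
pos 0 'b': at 8
pos 1 'c': at 9  emit P2@[0:1],P4@[1:1]
pos 2 'e': at 1 ·f
pos 3 'b': at 8 ·f
pos 4 'a': at 14  emit P5@[3:4]
pos 5 'a': at 0 ·f
pos 6 'b': at 8
pos 7 'a': at 14  emit P5@[6:7]
pos 8 'b': at 8 ·f
pos 9 'c': at 9  emit P2@[8:9],P4@[9:9]
pos 10 'd': at 0 ·f
pos 11 'a': at 0
pos 12 'e': at 1
pos 13 'a': at 3
pos 14 'e': at 10
pos 15 'b': at 11
pos 16 'a': at 12  emit P3@[12:16],P5@[15:16]
pos 17 'c': at 13 ·f  emit P4@[17:17]
pos 18 'a': at 0 ·f
pos 19 'a': at 0
pos 20 'e': at 1
pos 21 'c': at 2  emit P0@[20:21],P4@[21:21]

Result: [[1,2],[1,4],[4,5],[7,5],[9,2],[9,4],[16,3],[16,5],[17,4],[21,0],[21,4]]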